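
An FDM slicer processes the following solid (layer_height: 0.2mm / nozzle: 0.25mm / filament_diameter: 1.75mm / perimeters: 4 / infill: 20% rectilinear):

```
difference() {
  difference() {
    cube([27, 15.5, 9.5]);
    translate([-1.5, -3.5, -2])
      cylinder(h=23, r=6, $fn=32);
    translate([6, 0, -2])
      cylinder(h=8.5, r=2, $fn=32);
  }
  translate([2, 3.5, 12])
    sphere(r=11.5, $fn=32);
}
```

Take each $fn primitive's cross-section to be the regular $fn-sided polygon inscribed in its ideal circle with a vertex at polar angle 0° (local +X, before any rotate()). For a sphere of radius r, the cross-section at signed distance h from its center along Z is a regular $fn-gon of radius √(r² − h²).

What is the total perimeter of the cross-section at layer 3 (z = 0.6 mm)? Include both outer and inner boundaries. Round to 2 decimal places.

At z = 0.6 mm: the cube is present — its section is the full 27×15.5 rectangle (perimeter 85.00 mm); the r=6 cylinder at (-1.5, -3.5) contributes a regular 32-gon of circumradius 6 (perimeter = 2·32·6.000·sin(180°/32) = 37.64 mm); the r=2 cylinder at (6, 0) contributes a regular 32-gon of circumradius 2 (perimeter = 2·32·2.000·sin(180°/32) = 12.55 mm); Taking the first minus the rest: starting from the 27×15.5 cube, the r=6 cylinder at (-1.5, -3.5) partially overlaps it — only the 4.80 mm² overlap (of its 112.37 mm²) is removed, clipping the outline; the r=2 cylinder at (6, 0) partially overlaps it — only the 6.24 mm² overlap (of its 12.49 mm²) is removed, clipping the outline — boundary = 85.78 mm; the sphere at (2, 3.5): section is a regular 32-gon, circumradius = √(r²−h²) = √(11.5²−11.4²) = 1.513 (perimeter = 2·32·1.513·sin(180°/32) = 9.49 mm); After the difference (first − rest): starting from that combined region, the r=11.5 sphere at (2, 3.5) lies wholly inside it (removes its full 7.15 mm² and its 9.49 mm outline becomes a hole wall) — boundary (outer + 1 inner loop) = 95.27 mm. Overall, the cross-section is one region with 1 hole. Total boundary length (outer + inner) = 95.27 mm.

95.27 mm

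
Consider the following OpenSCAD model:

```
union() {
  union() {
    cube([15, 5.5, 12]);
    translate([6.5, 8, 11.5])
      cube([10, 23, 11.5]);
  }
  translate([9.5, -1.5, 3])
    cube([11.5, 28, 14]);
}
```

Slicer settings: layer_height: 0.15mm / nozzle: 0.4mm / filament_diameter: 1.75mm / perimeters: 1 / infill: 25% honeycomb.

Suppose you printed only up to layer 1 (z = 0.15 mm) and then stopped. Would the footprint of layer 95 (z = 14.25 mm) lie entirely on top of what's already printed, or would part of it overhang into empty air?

part overhangs

Compare the two slices. At z = 0.15: the 15×5.5 cube contributes its full rectangle (area 82.50 mm²); the cube at (6.5, 8) is absent (z outside [11.5, 23]); Merging all regions: only the 15×5.5 cube is present, so the union is just that shape — area = 82.50 mm²; the cube at (9.5, -1.5) does not reach this height (z outside [3, 17]); Combining (union): only that combined region is present, so the union is just that shape — area = 82.50 mm². At z = 14.25: the cube is not intersected at this z (z outside [0, 12]); the cube at (6.5, 8) (footprint 10×23) is included at this height (area 230.00 mm²); Merging all regions: only the 10×23 cube at (6.5, 8) is present, so the union is just that shape — area = 230.00 mm²; the cube at (9.5, -1.5) (footprint 11.5×28) is included at this height (area 322.00 mm²); Merging all regions: the regions partially overlap — summed areas 552.00 mm² minus the doubly-counted overlap 129.50 mm² gives 422.50 mm² — area = 422.50 mm². Checking containment: at z = 14.25 the cross-section extends beyond the z = 0.15 cross-section by about 392.25 mm².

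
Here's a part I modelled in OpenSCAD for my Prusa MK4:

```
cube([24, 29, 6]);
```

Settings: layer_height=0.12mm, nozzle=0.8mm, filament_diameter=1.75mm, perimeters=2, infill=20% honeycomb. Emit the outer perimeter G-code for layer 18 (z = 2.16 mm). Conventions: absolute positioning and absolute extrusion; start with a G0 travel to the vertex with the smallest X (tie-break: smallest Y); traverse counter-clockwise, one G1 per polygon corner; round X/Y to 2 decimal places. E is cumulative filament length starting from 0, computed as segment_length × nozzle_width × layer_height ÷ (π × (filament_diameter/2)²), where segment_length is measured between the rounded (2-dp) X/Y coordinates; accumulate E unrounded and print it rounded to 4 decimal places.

At z = 2.16 mm: the 24×29 cube contributes its full rectangle. The outline is a single polygon with 4 vertices. Extrusion per mm of travel: 0.8 × 0.12 / (π × 0.875²) = 0.039912. Accumulating E over each segment gives final E = 4.2307.

G0 X0.00 Y0.00 Z2.16
G1 X24.00 Y0.00 E0.9579
G1 X24.00 Y29.00 E2.1153
G1 X0.00 Y29.00 E3.0732
G1 X0.00 Y0.00 E4.2307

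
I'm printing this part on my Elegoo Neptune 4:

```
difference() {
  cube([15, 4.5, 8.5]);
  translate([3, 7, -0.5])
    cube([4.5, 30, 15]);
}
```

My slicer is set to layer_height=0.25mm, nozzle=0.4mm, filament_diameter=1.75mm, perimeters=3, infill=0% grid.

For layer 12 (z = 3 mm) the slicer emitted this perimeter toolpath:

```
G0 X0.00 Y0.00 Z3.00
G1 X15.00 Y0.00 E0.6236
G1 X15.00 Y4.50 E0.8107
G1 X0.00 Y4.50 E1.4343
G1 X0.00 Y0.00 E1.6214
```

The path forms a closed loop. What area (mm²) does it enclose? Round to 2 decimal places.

67.50 mm²

Apply the shoelace formula to the sequence of (X, Y) vertices; enclosed area = 67.50 mm².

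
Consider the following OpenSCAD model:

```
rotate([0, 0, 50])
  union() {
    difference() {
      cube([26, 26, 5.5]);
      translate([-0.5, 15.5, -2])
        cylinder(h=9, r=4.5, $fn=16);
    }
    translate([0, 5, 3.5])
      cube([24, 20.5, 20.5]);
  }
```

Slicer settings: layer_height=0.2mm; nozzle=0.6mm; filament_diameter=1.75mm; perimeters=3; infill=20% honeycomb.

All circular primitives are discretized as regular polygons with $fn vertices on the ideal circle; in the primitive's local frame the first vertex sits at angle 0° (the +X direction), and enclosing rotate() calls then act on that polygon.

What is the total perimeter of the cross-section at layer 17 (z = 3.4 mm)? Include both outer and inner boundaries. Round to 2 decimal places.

At z = 3.4 mm: the cube is present — its section is the full 26×26 rectangle (perimeter 104.00 mm); the r=4.5 cylinder at (-0.5, 15.5) gives a regular 16-gon of circumradius 4.5 (constant along its height) (perimeter = 2·16·4.500·sin(180°/16) = 28.09 mm); Taking the first minus the rest: starting from the 26×26 cube, the r=4.5 cylinder at (-0.5, 15.5) partially overlaps it — only the 26.55 mm² overlap (of its 61.99 mm²) is removed, clipping the outline — boundary = 108.23 mm; the cube at (0, 5) is absent (z outside [3.5, 24]); Merging all regions: only that combined region is present, so the union is just that shape — boundary = 108.23 mm; (rotated 50° about Z; rotation is an isometry so areas/perimeters/island counts are preserved). Overall, the cross-section is a single solid region. Total boundary length (outer) = 108.23 mm.

108.23 mm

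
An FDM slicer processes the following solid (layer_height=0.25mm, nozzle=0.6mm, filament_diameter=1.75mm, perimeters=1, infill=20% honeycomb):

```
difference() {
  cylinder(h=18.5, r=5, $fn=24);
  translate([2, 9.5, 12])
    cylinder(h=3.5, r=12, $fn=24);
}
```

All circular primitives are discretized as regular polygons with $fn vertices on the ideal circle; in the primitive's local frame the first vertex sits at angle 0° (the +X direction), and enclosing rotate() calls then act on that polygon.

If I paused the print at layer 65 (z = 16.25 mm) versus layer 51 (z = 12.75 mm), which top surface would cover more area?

layer 65 (z = 16.25 mm)

Layer 65 (z = 16.25): the cylinder: section is a regular 24-gon, circumradius r=5 (area = (24/2)·5.000²·sin(360°/24) = 77.65 mm²); the cylinder at (2, 9.5) is absent (z outside [12, 15.5]); Subtracting the remaining from the first: none of the subtracted shapes is present at this height, so the r=5 cylinder is unchanged — area = 77.65 mm². So its area = 77.65 mm². Layer 51 (z = 12.75): the r=5 cylinder contributes a regular 24-gon of circumradius 5 (area = (24/2)·5.000²·sin(360°/24) = 77.65 mm²); the r=12 cylinder at (2, 9.5) contributes a regular 24-gon of circumradius 12 (area = (24/2)·12.000²·sin(360°/24) = 447.24 mm²); Subtracting the remaining from the first: starting from the r=5 cylinder (77.65 mm²), the r=12 cylinder at (2, 9.5) partially overlaps it — only the 57.28 mm² overlap (of its 447.24 mm²) is removed, clipping the outline — area = 20.36 mm². So its area = 20.36 mm². Layer 65 is larger (77.65 vs 20.36 mm²).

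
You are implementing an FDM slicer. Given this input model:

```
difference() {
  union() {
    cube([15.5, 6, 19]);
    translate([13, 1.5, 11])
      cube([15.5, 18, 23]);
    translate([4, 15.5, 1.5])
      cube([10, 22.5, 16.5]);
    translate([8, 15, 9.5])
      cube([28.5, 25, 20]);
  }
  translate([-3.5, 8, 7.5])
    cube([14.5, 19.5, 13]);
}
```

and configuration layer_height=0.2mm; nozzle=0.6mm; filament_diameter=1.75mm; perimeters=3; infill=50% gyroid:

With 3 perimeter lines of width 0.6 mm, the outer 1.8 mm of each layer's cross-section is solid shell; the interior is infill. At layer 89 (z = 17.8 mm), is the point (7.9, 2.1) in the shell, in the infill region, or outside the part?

infill

At z = 17.8 mm: the 15.5×6 cube contributes its full rectangle; the cube at (13, 1.5) (footprint 15.5×18) is included at this height; the cube at (4, 15.5) (footprint 10×22.5) is included at this height; the 28.5×25 cube at (8, 15) contributes its full rectangle; Combining (union): the regions partially overlap (shared area 216.00 mm²), so overlapping operands fuse into one piece — 1 connected region; the 14.5×19.5 cube at (-3.5, 8) contributes its full rectangle; Taking the first minus the rest: starting from that combined region, the 14.5×19.5 cube at (-3.5, 8) partially overlaps it — only the 85.50 mm² overlap (of its 282.75 mm²) is removed, clipping the outline — 1 connected region. Overall, the cross-section is a single solid region. The nearest boundary edge runs (15.50, 0.00)→(0.00, 0.00); distance from the point to it = 2.10 mm. The point is inside the cross-section and 2.10 mm from the nearest boundary — more than the 1.8 mm shell width (3 × 0.6), so it's in the infill interior.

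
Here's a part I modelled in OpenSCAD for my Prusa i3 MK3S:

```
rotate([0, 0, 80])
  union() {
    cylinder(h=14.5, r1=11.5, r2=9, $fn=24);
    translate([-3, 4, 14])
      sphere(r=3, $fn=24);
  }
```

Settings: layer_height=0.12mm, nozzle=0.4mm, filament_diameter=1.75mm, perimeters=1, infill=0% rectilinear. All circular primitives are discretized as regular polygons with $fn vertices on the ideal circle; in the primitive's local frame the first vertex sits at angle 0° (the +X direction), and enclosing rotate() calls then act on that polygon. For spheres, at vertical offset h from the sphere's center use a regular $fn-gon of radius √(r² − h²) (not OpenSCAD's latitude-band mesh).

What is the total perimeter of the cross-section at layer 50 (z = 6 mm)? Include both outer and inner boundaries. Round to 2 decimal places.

At z = 6 mm: the cone: at t=0.414 of its height the radius interpolates to r₁+(r₂−r₁)t = 10.466, giving a regular 24-gon of that circumradius (perimeter = 2·24·10.466·sin(180°/24) = 65.57 mm); the sphere at (-3, 4) is not intersected at this z (|z−center|=8.000 > r=3); Taking the union: only the cone is present, so the union is just that shape — boundary = 65.57 mm; (whole slice rotated 80° about Z — lengths, areas and connectivity unchanged). Overall, the cross-section is a single solid region. Total boundary length (outer) = 65.57 mm.

65.57 mm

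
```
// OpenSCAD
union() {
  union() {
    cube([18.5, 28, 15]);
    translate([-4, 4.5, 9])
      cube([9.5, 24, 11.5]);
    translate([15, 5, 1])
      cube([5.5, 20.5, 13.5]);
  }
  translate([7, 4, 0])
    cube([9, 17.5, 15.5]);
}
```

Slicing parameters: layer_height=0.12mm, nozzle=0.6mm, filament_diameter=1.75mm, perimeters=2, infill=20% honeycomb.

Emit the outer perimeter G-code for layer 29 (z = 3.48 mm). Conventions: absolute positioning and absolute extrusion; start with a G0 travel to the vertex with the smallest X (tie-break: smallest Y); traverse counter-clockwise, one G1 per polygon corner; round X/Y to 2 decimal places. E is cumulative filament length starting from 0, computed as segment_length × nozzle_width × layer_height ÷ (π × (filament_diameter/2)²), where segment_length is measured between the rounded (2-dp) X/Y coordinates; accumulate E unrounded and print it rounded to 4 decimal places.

G0 X0.00 Y0.00 Z3.48
G1 X18.50 Y0.00 E0.5538
G1 X18.50 Y5.00 E0.7035
G1 X20.50 Y5.00 E0.7633
G1 X20.50 Y25.50 E1.3770
G1 X18.50 Y25.50 E1.4368
G1 X18.50 Y28.00 E1.5117
G1 X0.00 Y28.00 E2.0655
G1 X0.00 Y0.00 E2.9036

At z = 3.48 mm: the 18.5×28 cube contributes its full rectangle; the cube at (-4, 4.5) does not reach this height (z outside [9, 20.5]); the cube at (15, 5) (footprint 5.5×20.5) is included at this height; Taking the union: the regions partially overlap (shared area 71.75 mm²), so overlapping operands fuse into one piece — 1 connected region; the 9×17.5 cube at (7, 4) contributes its full rectangle; Taking the union: the 9×17.5 cube at (7, 4) lies entirely inside that combined region, so the union is just that combined region — 1 connected region. The outline is a single polygon with 8 vertices. Extrusion per mm of travel: 0.6 × 0.12 / (π × 0.875²) = 0.029934. Accumulating E over each segment gives final E = 2.9036.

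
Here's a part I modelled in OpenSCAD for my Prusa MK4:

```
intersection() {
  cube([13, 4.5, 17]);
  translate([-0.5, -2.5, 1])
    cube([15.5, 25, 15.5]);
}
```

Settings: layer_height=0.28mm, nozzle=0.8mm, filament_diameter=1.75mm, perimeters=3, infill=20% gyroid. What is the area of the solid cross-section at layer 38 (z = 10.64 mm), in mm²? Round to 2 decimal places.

At z = 10.64 mm: the 13×4.5 cube contributes its full rectangle (area 58.50 mm²); the cube at (-0.5, -2.5) is present — its section is the full 15.5×25 rectangle (area 387.50 mm²); Taking the intersection: the 13×4.5 cube lies inside the 15.5×25 cube at (-0.5, -2.5), so it is kept whole — area = 58.50 mm². Overall, the cross-section is a single solid region. Net area = 58.50 mm².

58.50 mm²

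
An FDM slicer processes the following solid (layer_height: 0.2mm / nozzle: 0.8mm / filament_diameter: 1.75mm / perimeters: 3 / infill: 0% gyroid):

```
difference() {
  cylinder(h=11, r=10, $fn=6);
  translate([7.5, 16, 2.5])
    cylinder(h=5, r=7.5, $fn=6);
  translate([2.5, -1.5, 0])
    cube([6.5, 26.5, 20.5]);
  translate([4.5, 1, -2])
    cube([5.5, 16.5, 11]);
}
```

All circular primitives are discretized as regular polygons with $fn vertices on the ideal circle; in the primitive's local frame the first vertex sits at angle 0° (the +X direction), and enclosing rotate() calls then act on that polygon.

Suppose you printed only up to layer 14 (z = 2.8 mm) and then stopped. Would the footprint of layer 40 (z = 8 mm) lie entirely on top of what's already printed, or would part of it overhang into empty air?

Compare the two slices. At z = 2.8: the r=10 cylinder contributes a regular 6-gon of circumradius 10 (area = (6/2)·10.000²·sin(360°/6) = 259.81 mm²); the cylinder at (7.5, 16): section is a regular 6-gon, circumradius r=7.5 (area = (6/2)·7.500²·sin(360°/6) = 146.14 mm²); the cube at (2.5, -1.5) is present — its section is the full 6.5×26.5 rectangle (area 172.25 mm²); the cube at (4.5, 1) is present — its section is the full 5.5×16.5 rectangle (area 90.75 mm²); Subtracting the remaining from the first: starting from the r=10 cylinder (259.81 mm²), the r=7.5 cylinder at (7.5, 16) misses the remaining region (no effect); the 6.5×26.5 cube at (2.5, -1.5) partially overlaps it — only the 52.19 mm² overlap (of its 172.25 mm²) is removed, clipping the outline; the 5.5×16.5 cube at (4.5, 1) partially overlaps it — only the 0.15 mm² overlap (of its 90.75 mm²) is removed, clipping the outline — area = 207.47 mm². At z = 8: the cylinder: section is a regular 6-gon, circumradius r=10 (area = (6/2)·10.000²·sin(360°/6) = 259.81 mm²); the cylinder at (7.5, 16) does not reach this height (z outside [2.5, 7.5]); the cube at (2.5, -1.5) (footprint 6.5×26.5) is included at this height (area 172.25 mm²); the cube at (4.5, 1) is present — its section is the full 5.5×16.5 rectangle (area 90.75 mm²); Taking the first minus the rest: starting from the r=10 cylinder (259.81 mm²), the 6.5×26.5 cube at (2.5, -1.5) partially overlaps it — only the 52.19 mm² overlap (of its 172.25 mm²) is removed, clipping the outline; the 5.5×16.5 cube at (4.5, 1) partially overlaps it — only the 0.15 mm² overlap (of its 90.75 mm²) is removed, clipping the outline — area = 207.47 mm². Checking containment: the cross-section at z = 8 is a subset of the cross-section at z = 2.8.

entirely on top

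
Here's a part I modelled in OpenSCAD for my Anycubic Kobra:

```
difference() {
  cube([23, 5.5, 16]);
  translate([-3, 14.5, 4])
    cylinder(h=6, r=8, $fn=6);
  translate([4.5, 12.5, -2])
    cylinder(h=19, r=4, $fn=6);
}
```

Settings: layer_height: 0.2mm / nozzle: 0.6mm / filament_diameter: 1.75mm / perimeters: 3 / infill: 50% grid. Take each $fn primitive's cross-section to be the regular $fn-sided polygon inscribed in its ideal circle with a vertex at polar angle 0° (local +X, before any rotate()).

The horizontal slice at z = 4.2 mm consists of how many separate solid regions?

1

At z = 4.2 mm: the cube is present — its section is the full 23×5.5 rectangle; the cylinder at (-3, 14.5): section is a regular 6-gon, circumradius r=8; the r=4 cylinder at (4.5, 12.5) contributes a regular 6-gon of circumradius 4; After the difference (first − rest): starting from the 23×5.5 cube, the r=8 cylinder at (-3, 14.5) misses the remaining region (no effect); the r=4 cylinder at (4.5, 12.5) misses the remaining region (no effect) — 1 connected region. The result has 1 disconnected region.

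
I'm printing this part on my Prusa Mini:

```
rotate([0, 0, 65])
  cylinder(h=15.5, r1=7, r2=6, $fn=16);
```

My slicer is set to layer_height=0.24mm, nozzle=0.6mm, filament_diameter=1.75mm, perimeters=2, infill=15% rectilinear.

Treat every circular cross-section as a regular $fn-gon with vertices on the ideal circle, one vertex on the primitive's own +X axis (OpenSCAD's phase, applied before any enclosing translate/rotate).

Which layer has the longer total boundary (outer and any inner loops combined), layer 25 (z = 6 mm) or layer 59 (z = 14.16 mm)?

Layer 25 (z = 6): the cone: at t=0.387 of its height the radius interpolates to r₁+(r₂−r₁)t = 6.613, giving a regular 16-gon of that circumradius (perimeter = 2·16·6.613·sin(180°/16) = 41.28 mm); (whole slice rotated 65° about Z — lengths, areas and connectivity unchanged). So its perimeter = 41.28 mm. Layer 59 (z = 14.16): the cone contributes a regular 16-gon of circumradius 6.086 (interpolated between r1=7 and r2=6 at t=0.914) (perimeter = 2·16·6.086·sin(180°/16) = 38.00 mm); (whole slice rotated 65° about Z — lengths, areas and connectivity unchanged). So its perimeter = 38.00 mm. Layer 25 is larger (41.28 vs 38.00 mm).

layer 25 (z = 6 mm)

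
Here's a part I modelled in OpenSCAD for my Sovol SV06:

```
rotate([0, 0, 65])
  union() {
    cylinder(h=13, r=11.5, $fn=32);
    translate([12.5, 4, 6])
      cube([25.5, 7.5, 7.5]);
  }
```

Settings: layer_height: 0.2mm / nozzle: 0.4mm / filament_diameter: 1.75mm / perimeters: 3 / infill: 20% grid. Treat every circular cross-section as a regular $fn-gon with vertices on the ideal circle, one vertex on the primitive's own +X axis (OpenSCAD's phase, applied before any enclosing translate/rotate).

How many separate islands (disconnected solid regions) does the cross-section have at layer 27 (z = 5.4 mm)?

At z = 5.4 mm: the r=11.5 cylinder gives a regular 32-gon of circumradius 11.5 (constant along its height); the cube at (12.5, 4) is absent (z outside [6, 13.5]); Combining (union): only the r=11.5 cylinder is present, so the union is just that shape — 1 connected region; (whole slice rotated 65° about Z — lengths, areas and connectivity unchanged). Overall, the cross-section is a single solid region. Island count = 1.

1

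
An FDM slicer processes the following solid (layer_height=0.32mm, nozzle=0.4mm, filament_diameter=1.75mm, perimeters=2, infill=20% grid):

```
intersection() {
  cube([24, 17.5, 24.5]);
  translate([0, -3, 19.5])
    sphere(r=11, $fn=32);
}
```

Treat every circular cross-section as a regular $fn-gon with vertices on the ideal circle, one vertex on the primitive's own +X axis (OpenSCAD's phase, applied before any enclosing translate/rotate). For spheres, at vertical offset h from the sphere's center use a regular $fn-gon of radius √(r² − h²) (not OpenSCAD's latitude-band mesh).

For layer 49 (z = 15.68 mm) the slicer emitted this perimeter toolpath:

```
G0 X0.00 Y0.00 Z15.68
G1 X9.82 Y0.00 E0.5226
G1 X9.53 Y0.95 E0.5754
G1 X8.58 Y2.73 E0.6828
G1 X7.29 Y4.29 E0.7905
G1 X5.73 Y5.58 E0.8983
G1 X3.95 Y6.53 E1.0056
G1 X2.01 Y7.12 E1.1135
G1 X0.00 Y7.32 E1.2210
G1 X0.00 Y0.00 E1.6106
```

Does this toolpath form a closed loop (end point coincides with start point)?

Start point (G0): (0.00, 0.00). End point (last G1): the path returns to the start — closed.

yes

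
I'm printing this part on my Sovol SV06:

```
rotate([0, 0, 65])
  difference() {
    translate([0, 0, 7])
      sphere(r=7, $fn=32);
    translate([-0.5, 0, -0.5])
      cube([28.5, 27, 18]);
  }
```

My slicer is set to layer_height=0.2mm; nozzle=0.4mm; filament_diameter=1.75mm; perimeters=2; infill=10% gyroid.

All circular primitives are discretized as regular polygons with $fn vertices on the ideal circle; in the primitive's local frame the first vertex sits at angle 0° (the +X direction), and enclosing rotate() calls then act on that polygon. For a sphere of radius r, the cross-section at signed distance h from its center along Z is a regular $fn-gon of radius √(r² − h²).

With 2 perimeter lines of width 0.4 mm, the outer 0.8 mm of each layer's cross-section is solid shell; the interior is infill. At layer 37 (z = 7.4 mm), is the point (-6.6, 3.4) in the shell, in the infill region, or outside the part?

outside

At z = 7.4 mm: the r=7 sphere contributes a regular 32-gon of circumradius √(7²−0.4²) = 6.989; the cube at (-0.5, 0) (footprint 28.5×27) is included at this height; Taking the first minus the rest: starting from the r=7 sphere, the 28.5×27 cube at (-0.5, 0) partially overlaps it — only the 41.59 mm² overlap (of its 769.50 mm²) is removed, clipping the outline — 1 connected region; (whole slice rotated 65° about Z — lengths, areas and connectivity unchanged). Overall, the cross-section is a single solid region. Undo the 65° rotation: the query point maps to (0.292, 7.419) in the un-rotated model frame. The nearest boundary edge runs (-1.36, 6.85)→(-0.50, 6.94); distance from the point to it = 0.93 mm. The point is not inside any of the regions above, so it lies outside the cross-section (0.93 mm from the nearest boundary).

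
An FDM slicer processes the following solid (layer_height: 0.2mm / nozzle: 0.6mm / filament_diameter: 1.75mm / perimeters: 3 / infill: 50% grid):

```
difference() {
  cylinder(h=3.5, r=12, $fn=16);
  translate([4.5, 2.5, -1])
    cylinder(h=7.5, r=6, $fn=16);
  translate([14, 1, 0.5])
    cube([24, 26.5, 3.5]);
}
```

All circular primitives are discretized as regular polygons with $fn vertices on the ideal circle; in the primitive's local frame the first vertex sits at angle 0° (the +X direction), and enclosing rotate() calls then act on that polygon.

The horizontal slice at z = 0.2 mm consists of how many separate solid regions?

1

At z = 0.2 mm: the r=12 cylinder contributes a regular 16-gon of circumradius 12; the r=6 cylinder at (4.5, 2.5) contributes a regular 16-gon of circumradius 6; the cube at (14, 1) is not intersected at this z (z outside [0.5, 4]); Taking the first minus the rest: starting from the r=12 cylinder, the r=6 cylinder at (4.5, 2.5) lies wholly inside it (removes its full 110.21 mm² and its 37.46 mm outline becomes a hole wall) — 1 connected region with 1 hole. The result has 1 disconnected region.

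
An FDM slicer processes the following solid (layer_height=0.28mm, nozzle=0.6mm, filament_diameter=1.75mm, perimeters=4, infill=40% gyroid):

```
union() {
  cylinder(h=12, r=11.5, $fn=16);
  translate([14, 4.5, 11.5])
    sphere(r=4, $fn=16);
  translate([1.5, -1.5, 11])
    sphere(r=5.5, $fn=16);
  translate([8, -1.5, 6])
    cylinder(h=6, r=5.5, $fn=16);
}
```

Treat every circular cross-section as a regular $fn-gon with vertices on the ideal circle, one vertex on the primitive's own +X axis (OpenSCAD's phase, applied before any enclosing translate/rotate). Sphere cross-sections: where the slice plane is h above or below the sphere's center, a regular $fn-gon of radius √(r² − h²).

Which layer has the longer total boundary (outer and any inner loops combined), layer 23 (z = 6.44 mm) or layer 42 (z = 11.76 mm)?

layer 42 (z = 11.76 mm)

Layer 23 (z = 6.44): the cylinder: section is a regular 16-gon, circumradius r=11.5 (perimeter = 2·16·11.500·sin(180°/16) = 71.79 mm); the sphere at (14, 4.5) is not intersected at this z (|z−center|=5.060 > r=4); the r=5.5 sphere at (1.5, -1.5) contributes a regular 16-gon of circumradius √(5.5²−4.56²) = 3.075 (perimeter = 2·16·3.075·sin(180°/16) = 19.20 mm); the r=5.5 cylinder at (8, -1.5) gives a regular 16-gon of circumradius 5.5 (constant along its height) (perimeter = 2·16·5.500·sin(180°/16) = 34.34 mm); Taking the union: the regions partially overlap (shared area 104.73 mm²), so the edge portions inside another operand are dropped and the merged outline is re-measured after clipping — boundary = 74.34 mm. So its perimeter = 74.34 mm. Layer 42 (z = 11.76): the r=11.5 cylinder gives a regular 16-gon of circumradius 11.5 (constant along its height) (perimeter = 2·16·11.500·sin(180°/16) = 71.79 mm); the r=4 sphere at (14, 4.5) contributes a regular 16-gon of circumradius √(4²−0.26²) = 3.992 (perimeter = 2·16·3.992·sin(180°/16) = 24.92 mm); the sphere at (1.5, -1.5): section is a regular 16-gon, circumradius = √(r²−h²) = √(5.5²−0.76²) = 5.447 (perimeter = 2·16·5.447·sin(180°/16) = 34.01 mm); the cylinder at (8, -1.5): section is a regular 16-gon, circumradius r=5.5 (perimeter = 2·16·5.500·sin(180°/16) = 34.34 mm); Merging all regions: the regions partially overlap (shared area 169.84 mm²), so the edge portions inside another operand are dropped and the merged outline is re-measured after clipping — boundary = 87.91 mm. So its perimeter = 87.91 mm. Layer 42 is larger (87.91 vs 74.34 mm).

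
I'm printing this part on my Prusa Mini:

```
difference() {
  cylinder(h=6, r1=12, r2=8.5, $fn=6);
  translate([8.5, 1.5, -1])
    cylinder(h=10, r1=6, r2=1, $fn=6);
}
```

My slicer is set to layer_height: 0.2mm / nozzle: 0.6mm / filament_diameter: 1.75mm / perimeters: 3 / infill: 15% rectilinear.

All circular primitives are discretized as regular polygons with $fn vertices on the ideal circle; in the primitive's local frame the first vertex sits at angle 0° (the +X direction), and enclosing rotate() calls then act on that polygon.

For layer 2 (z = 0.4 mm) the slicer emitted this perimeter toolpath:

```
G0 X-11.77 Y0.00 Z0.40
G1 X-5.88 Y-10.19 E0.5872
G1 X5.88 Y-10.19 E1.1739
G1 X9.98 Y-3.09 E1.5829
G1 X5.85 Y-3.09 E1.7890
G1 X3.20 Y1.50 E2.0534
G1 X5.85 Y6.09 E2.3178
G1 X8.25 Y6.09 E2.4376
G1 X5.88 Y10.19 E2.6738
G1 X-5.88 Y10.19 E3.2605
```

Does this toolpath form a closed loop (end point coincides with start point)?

no

Start point (G0): (-11.77, 0.00). End point (last G1): the path does not return to the start — open.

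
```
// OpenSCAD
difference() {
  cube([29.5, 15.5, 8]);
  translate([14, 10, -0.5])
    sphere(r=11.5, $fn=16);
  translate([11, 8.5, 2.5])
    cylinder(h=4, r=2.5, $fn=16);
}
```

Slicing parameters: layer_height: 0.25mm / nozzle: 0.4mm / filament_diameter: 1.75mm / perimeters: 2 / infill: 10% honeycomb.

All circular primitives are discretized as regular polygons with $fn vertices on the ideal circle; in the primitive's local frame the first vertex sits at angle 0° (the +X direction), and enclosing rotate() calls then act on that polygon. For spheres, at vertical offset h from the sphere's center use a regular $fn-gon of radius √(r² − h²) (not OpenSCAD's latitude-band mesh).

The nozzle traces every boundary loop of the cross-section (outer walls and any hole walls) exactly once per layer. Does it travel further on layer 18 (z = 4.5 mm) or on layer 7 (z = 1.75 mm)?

Layer 18 (z = 4.5): the cube is present — its section is the full 29.5×15.5 rectangle (perimeter 90.00 mm); the sphere at (14, 10): section is a regular 16-gon, circumradius = √(r²−h²) = √(11.5²−5²) = 10.356 (perimeter = 2·16·10.356·sin(180°/16) = 64.65 mm); the cylinder at (11, 8.5): section is a regular 16-gon, circumradius r=2.5 (perimeter = 2·16·2.500·sin(180°/16) = 15.61 mm); Taking the first minus the rest: starting from the 29.5×15.5 cube, the r=11.5 sphere at (14, 10) partially overlaps it — only the 270.33 mm² overlap (of its 328.34 mm²) is removed, clipping the outline; the r=2.5 cylinder at (11, 8.5) misses the remaining region (no effect) — boundary = 109.79 mm. So its perimeter = 109.79 mm. Layer 7 (z = 1.75): the cube (footprint 29.5×15.5) is included at this height (perimeter 90.00 mm); the r=11.5 sphere at (14, 10) contributes a regular 16-gon of circumradius √(11.5²−2.25²) = 11.278 (perimeter = 2·16·11.278·sin(180°/16) = 70.41 mm); the cylinder at (11, 8.5) is not intersected at this z (z outside [2.5, 6.5]); Subtracting the remaining from the first: starting from the 29.5×15.5 cube, the r=11.5 sphere at (14, 10) partially overlaps it — only the 304.48 mm² overlap (of its 389.38 mm²) is removed, clipping the outline — boundary = 97.40 mm. So its perimeter = 97.40 mm. Layer 18 is larger (109.79 vs 97.40 mm).

layer 18 (z = 4.5 mm)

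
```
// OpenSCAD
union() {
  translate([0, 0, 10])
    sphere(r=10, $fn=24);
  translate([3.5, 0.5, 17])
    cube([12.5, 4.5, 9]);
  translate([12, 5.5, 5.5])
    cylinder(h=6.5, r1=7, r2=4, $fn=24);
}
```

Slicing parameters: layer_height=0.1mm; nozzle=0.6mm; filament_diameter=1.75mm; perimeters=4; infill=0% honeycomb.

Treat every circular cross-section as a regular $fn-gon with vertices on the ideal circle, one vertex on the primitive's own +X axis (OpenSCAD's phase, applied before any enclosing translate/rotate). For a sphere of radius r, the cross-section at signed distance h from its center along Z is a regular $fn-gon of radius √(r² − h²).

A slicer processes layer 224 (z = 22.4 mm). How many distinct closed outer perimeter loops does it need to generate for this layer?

At z = 22.4 mm: the sphere is not intersected at this z (|z−center|=12.400 > r=10); the 12.5×4.5 cube at (3.5, 0.5) contributes its full rectangle; the cone at (12, 5.5) is not intersected at this z (z outside [5.5, 12]); Taking the union: only the 12.5×4.5 cube at (3.5, 0.5) is present, so the union is just that shape — 1 connected region. The result has 1 disconnected region.

1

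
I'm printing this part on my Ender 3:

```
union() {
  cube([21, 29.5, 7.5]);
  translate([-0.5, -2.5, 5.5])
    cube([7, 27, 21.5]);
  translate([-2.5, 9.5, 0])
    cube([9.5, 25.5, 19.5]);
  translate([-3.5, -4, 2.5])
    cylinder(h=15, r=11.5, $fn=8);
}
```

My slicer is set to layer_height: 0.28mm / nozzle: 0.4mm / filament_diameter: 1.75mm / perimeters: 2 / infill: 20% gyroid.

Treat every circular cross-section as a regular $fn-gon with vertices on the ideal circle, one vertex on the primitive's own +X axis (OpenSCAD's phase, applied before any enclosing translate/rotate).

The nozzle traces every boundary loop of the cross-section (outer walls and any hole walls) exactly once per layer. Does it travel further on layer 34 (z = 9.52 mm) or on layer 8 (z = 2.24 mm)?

Layer 34 (z = 9.52): the cube is not intersected at this z (z outside [0, 7.5]); the cube at (-0.5, -2.5) (footprint 7×27) is included at this height (perimeter 68.00 mm); the cube at (-2.5, 9.5) (footprint 9.5×25.5) is included at this height (perimeter 70.00 mm); the r=11.5 cylinder at (-3.5, -4) contributes a regular 8-gon of circumradius 11.5 (perimeter = 2·8·11.500·sin(180°/8) = 70.41 mm); Taking the union: the regions partially overlap (shared area 152.66 mm²), so the edge portions inside another operand are dropped and the merged outline is re-measured after clipping — boundary = 136.10 mm. So its perimeter = 136.10 mm. Layer 8 (z = 2.24): the 21×29.5 cube contributes its full rectangle (perimeter 101.00 mm); the cube at (-0.5, -2.5) is absent (z outside [5.5, 27]); the cube at (-2.5, 9.5) is present — its section is the full 9.5×25.5 rectangle (perimeter 70.00 mm); the cylinder at (-3.5, -4) does not reach this height (z outside [2.5, 17.5]); Merging all regions: the regions partially overlap (shared area 140.00 mm²), so the edge portions inside another operand are dropped and the merged outline is re-measured after clipping — boundary = 117.00 mm. So its perimeter = 117.00 mm. Layer 34 is larger (136.10 vs 117.00 mm).

layer 34 (z = 9.52 mm)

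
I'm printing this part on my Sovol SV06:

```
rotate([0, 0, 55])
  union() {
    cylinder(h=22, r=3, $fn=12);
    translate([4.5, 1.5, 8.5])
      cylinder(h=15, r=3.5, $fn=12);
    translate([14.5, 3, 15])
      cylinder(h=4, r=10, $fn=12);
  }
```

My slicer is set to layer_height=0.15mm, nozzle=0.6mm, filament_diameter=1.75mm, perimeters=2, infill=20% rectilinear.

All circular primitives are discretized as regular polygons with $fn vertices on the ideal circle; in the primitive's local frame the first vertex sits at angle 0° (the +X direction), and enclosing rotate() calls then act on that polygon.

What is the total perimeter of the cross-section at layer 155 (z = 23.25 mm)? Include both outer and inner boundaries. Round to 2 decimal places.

At z = 23.25 mm: the cylinder is not intersected at this z (z outside [0, 22]); the r=3.5 cylinder at (4.5, 1.5) contributes a regular 12-gon of circumradius 3.5 (perimeter = 2·12·3.500·sin(180°/12) = 21.74 mm); the cylinder at (14.5, 3) is absent (z outside [15, 19]); Combining (union): only the r=3.5 cylinder at (4.5, 1.5) is present, so the union is just that shape — boundary = 21.74 mm; (rotated 55° about Z; rotation is an isometry so areas/perimeters/island counts are preserved). Overall, the cross-section is a single solid region. Total boundary length (outer) = 21.74 mm.

21.74 mm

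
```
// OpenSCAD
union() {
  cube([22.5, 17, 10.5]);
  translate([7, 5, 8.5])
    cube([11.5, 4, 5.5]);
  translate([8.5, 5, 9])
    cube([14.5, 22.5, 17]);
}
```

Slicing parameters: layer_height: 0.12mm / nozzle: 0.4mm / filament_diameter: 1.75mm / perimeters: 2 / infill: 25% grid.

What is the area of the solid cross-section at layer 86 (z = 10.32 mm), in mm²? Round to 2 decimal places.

At z = 10.32 mm: the cube is present — its section is the full 22.5×17 rectangle (area 382.50 mm²); the cube at (7, 5) (footprint 11.5×4) is included at this height (area 46.00 mm²); the cube at (8.5, 5) is present — its section is the full 14.5×22.5 rectangle (area 326.25 mm²); Merging all regions: the regions partially overlap — summed areas 754.75 mm² minus the doubly-counted overlap 214.00 mm² gives 540.75 mm² — area = 540.75 mm². Overall, the cross-section is a single solid region. Net area = 540.75 mm².

540.75 mm²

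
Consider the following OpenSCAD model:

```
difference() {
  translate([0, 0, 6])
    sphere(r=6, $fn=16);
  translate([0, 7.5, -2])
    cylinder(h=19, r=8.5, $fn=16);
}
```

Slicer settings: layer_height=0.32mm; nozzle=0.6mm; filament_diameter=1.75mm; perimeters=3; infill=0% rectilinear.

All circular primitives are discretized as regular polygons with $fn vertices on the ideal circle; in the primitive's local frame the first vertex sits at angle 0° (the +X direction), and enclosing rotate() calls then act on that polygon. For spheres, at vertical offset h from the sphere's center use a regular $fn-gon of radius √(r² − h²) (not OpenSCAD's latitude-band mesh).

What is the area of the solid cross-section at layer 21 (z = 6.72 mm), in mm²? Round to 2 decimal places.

52.52 mm²

At z = 6.72 mm: the sphere: section is a regular 16-gon, circumradius = √(r²−h²) = √(6²−0.72²) = 5.957 (area = (16/2)·5.957²·sin(360°/16) = 108.63 mm²); the r=8.5 cylinder at (0, 7.5) gives a regular 16-gon of circumradius 8.5 (constant along its height) (area = (16/2)·8.500²·sin(360°/16) = 221.19 mm²); After the difference (first − rest): starting from the r=6 sphere (108.63 mm²), the r=8.5 cylinder at (0, 7.5) partially overlaps it — only the 56.11 mm² overlap (of its 221.19 mm²) is removed, clipping the outline — area = 52.52 mm². Overall, the cross-section is a single solid region. Net area = 52.52 mm².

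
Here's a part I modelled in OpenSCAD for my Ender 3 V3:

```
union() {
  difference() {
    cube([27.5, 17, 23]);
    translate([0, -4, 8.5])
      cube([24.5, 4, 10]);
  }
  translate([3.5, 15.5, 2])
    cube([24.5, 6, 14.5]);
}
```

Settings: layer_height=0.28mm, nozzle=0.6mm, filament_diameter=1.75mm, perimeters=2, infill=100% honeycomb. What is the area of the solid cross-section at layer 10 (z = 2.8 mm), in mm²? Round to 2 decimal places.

578.50 mm²

At z = 2.8 mm: the cube (footprint 27.5×17) is included at this height (area 467.50 mm²); the cube at (0, -4) is absent (z outside [8.5, 18.5]); Taking the first minus the rest: none of the subtracted shapes is present at this height, so the 27.5×17 cube is unchanged — area = 467.50 mm²; the cube at (3.5, 15.5) (footprint 24.5×6) is included at this height (area 147.00 mm²); Taking the union: the regions partially overlap — summed areas 614.50 mm² minus the doubly-counted overlap 36.00 mm² gives 578.50 mm² — area = 578.50 mm². Overall, the cross-section is a single solid region. Net area = 578.50 mm².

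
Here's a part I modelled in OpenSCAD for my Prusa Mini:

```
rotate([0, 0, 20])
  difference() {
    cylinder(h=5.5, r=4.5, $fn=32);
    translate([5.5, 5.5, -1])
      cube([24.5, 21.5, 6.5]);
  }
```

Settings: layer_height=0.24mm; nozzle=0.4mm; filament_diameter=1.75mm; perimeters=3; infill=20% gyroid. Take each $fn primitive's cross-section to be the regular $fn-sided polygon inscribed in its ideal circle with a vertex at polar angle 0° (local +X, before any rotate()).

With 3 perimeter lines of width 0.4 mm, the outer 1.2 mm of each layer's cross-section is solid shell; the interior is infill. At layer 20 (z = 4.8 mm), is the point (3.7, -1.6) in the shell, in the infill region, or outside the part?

shell

At z = 4.8 mm: the cylinder: section is a regular 32-gon, circumradius r=4.5; the cube at (5.5, 5.5) (footprint 24.5×21.5) is included at this height; Taking the first minus the rest: starting from the r=4.5 cylinder, the 24.5×21.5 cube at (5.5, 5.5) misses the remaining region (no effect) — 1 connected region; (rotated 20° about Z; rotation is an isometry so areas/perimeters/island counts are preserved). Overall, the cross-section is a single solid region. Undo the 20° rotation: the query point maps to (2.930, -2.769) in the un-rotated model frame. The nearest boundary edge runs (3.74, -2.50)→(3.18, -3.18); distance from the point to it = 0.46 mm. The point is inside the cross-section, 0.46 mm from the nearest boundary — within the 1.2 mm shell band (3 × 0.4).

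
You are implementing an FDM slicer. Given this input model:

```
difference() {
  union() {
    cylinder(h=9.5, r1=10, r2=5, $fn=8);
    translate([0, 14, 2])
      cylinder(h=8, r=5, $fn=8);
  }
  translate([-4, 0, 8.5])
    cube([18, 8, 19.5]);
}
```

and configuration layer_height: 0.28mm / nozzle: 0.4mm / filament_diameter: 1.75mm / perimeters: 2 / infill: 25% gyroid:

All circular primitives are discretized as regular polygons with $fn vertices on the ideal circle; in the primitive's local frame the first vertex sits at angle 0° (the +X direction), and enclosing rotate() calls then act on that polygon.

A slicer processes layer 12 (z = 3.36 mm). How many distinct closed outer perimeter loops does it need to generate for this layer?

At z = 3.36 mm: the cone: at t=0.354 of its height the radius interpolates to r₁+(r₂−r₁)t = 8.232, giving a regular 8-gon of that circumradius; the cylinder at (0, 14): section is a regular 8-gon, circumradius r=5; Merging all regions: the 2 present regions are separate (no shared area or edge), so areas and boundary lengths simply add and each stays a separate island — 2 connected regions; the cube at (-4, 0) is not intersected at this z (z outside [8.5, 28]); Subtracting the remaining from the first: none of the subtracted shapes is present at this height, so the result so far is unchanged — 2 connected regions. The result has 2 disconnected regions.

2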